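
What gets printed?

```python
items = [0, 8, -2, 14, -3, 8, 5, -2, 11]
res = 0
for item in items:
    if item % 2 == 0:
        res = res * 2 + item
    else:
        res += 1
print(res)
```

item=0: even, res = 0*2+0 = 0
item=8: even, res = 0*2+8 = 8
item=-2: even, res = 8*2+(-2) = 14
item=14: even, res = 14*2+14 = 42
item=-3: not even, res = 42+1 = 43
item=8: even, res = 43*2+8 = 94
item=5: not even, res = 94+1 = 95
item=-2: even, res = 95*2+(-2) = 188
item=11: not even, res = 188+1 = 189

189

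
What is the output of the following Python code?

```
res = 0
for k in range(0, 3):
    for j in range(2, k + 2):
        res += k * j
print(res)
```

12

k=1,j=2: res = 0+2 = 2
k=2,j=2: res = 2+4 = 6
k=2,j=3: res = 6+6 = 12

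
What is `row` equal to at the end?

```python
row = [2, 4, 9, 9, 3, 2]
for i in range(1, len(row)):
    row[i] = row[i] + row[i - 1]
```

i=1: row[1] = 4+2 = 6 → [2, 6, 9, 9, 3, 2]
i=2: row[2] = 9+6 = 15 → [2, 6, 15, 9, 3, 2]
i=3: row[3] = 9+15 = 24 → [2, 6, 15, 24, 3, 2]
i=4: row[4] = 3+24 = 27 → [2, 6, 15, 24, 27, 2]
i=5: row[5] = 2+27 = 29 → [2, 6, 15, 24, 27, 29]

[2, 6, 15, 24, 27, 29]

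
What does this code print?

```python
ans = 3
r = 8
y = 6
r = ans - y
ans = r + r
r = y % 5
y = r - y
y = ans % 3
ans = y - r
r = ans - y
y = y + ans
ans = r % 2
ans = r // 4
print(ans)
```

r = 3-6 = -3
ans = (-3)+(-3) = -6
r = 6%5 = 1
y = 1-6 = -5
y = (-6)%3 = 0
ans = 0-1 = -1
r = (-1)-0 = -1
y = 0+(-1) = -1
ans = (-1)%2 = 1
ans = (-1)//4 = -1

-1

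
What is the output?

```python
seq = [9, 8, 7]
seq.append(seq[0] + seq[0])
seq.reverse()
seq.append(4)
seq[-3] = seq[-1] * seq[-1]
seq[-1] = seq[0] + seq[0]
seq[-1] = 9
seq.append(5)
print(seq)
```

append seq[0]+seq[0] = 9+9 = 18 → [9, 8, 7, 18]
reverse → [18, 7, 8, 9]
append 4 → [18, 7, 8, 9, 4]
seq[-3] = seq[-1]*seq[-1] = 4*4 = 16 → [18, 7, 16, 9, 4]
seq[-1] = seq[0]+seq[0] = 18+18 = 36 → [18, 7, 16, 9, 36]
seq[-1] = 9 → [18, 7, 16, 9, 9]
append 5 → [18, 7, 16, 9, 9, 5]

[18, 7, 16, 9, 9, 5]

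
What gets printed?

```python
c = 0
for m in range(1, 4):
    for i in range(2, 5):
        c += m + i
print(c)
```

45

m=1,i=2: c = 0+3 = 3
m=1,i=3: c = 3+4 = 7
m=1,i=4: c = 7+5 = 12
m=2,i=2: c = 12+4 = 16
m=2,i=3: c = 16+5 = 21
m=2,i=4: c = 21+6 = 27
m=3,i=2: c = 27+5 = 32
m=3,i=3: c = 32+6 = 38
m=3,i=4: c = 38+7 = 45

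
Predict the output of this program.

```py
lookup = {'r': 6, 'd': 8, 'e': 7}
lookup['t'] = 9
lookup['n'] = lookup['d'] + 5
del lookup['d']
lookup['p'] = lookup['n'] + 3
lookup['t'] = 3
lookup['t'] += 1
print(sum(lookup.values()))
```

lookup['t'] = 9 → {'r': 6, 'd': 8, 'e': 7, 't': 9}
lookup['n'] = lookup['d']+5 = 13 → {'r': 6, 'd': 8, 'e': 7, 't': 9, 'n': 13}
del 'd' → {'r': 6, 'e': 7, 't': 9, 'n': 13}
lookup['p'] = lookup['n']+3 = 16 → {'r': 6, 'e': 7, 't': 9, 'n': 13, 'p': 16}
lookup['t'] = 3 → {'r': 6, 'e': 7, 't': 3, 'n': 13, 'p': 16}
lookup['t'] = 3+1 = 4 → {'r': 6, 'e': 7, 't': 4, 'n': 13, 'p': 16}
sum of values = 46

46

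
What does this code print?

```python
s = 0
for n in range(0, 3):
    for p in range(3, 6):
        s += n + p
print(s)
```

45

n=0,p=3: s = 0+3 = 3
n=0,p=4: s = 3+4 = 7
n=0,p=5: s = 7+5 = 12
n=1,p=3: s = 12+4 = 16
n=1,p=4: s = 16+5 = 21
n=1,p=5: s = 21+6 = 27
n=2,p=3: s = 27+5 = 32
n=2,p=4: s = 32+6 = 38
n=2,p=5: s = 38+7 = 45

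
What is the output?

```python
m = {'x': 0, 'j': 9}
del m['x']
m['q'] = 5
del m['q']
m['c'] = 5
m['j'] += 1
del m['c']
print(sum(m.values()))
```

10

del 'x' → {'j': 9}
m['q'] = 5 → {'j': 9, 'q': 5}
del 'q' → {'j': 9}
m['c'] = 5 → {'j': 9, 'c': 5}
m['j'] = 9+1 = 10 → {'j': 10, 'c': 5}
del 'c' → {'j': 10}
sum of values = 10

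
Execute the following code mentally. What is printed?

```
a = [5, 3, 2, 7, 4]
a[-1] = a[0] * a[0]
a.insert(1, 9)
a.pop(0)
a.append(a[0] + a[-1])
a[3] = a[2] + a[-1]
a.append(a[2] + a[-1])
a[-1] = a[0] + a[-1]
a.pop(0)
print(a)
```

a[-1] = a[0]*a[0] = 5*5 = 25 → [5, 3, 2, 7, 25]
insert 9 at 1 → [5, 9, 3, 2, 7, 25]
pop(0) removes 5 → [9, 3, 2, 7, 25]
append a[0]+a[-1] = 9+25 = 34 → [9, 3, 2, 7, 25, 34]
a[3] = a[2]+a[-1] = 2+34 = 36 → [9, 3, 2, 36, 25, 34]
append a[2]+a[-1] = 2+34 = 36 → [9, 3, 2, 36, 25, 34, 36]
a[-1] = a[0]+a[-1] = 9+36 = 45 → [9, 3, 2, 36, 25, 34, 45]
pop(0) removes 9 → [3, 2, 36, 25, 34, 45]

[3, 2, 36, 25, 34, 45]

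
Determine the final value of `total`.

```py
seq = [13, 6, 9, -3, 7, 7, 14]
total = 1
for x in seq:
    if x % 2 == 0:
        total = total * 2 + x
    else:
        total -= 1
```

18

x=13: not even, total = 1-1 = 0
x=6: even, total = 0*2+6 = 6
x=9: not even, total = 6-1 = 5
x=-3: not even, total = 5-1 = 4
x=7: not even, total = 4-1 = 3
x=7: not even, total = 3-1 = 2
x=14: even, total = 2*2+14 = 18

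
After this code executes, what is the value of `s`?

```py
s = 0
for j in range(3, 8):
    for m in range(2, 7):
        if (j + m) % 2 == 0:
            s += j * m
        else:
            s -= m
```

188

j=3,m=2: odd sum, s = 0-2 = -2
j=3,m=3: even sum, s = (-2)+9 = 7
j=3,m=4: odd sum, s = 7-4 = 3
j=3,m=5: even sum, s = 3+15 = 18
j=3,m=6: odd sum, s = 18-6 = 12
j=4,m=2: even sum, s = 12+8 = 20
j=4,m=3: odd sum, s = 20-3 = 17
j=4,m=4: even sum, s = 17+16 = 33
j=4,m=5: odd sum, s = 33-5 = 28
j=4,m=6: even sum, s = 28+24 = 52
j=5,m=2: odd sum, s = 52-2 = 50
j=5,m=3: even sum, s = 50+15 = 65
j=5,m=4: odd sum, s = 65-4 = 61
j=5,m=5: even sum, s = 61+25 = 86
j=5,m=6: odd sum, s = 86-6 = 80
j=6,m=2: even sum, s = 80+12 = 92
j=6,m=3: odd sum, s = 92-3 = 89
j=6,m=4: even sum, s = 89+24 = 113
j=6,m=5: odd sum, s = 113-5 = 108
j=6,m=6: even sum, s = 108+36 = 144
j=7,m=2: odd sum, s = 144-2 = 142
j=7,m=3: even sum, s = 142+21 = 163
j=7,m=4: odd sum, s = 163-4 = 159
j=7,m=5: even sum, s = 159+35 = 194
j=7,m=6: odd sum, s = 194-6 = 188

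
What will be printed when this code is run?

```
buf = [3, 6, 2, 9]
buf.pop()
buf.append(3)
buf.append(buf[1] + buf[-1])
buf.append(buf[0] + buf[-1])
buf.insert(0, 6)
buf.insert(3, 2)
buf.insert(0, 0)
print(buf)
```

[0, 6, 3, 6, 2, 2, 3, 9, 12]

pop() removes 9 → [3, 6, 2]
append 3 → [3, 6, 2, 3]
append buf[1]+buf[-1] = 6+3 = 9 → [3, 6, 2, 3, 9]
append buf[0]+buf[-1] = 3+9 = 12 → [3, 6, 2, 3, 9, 12]
insert 6 at 0 → [6, 3, 6, 2, 3, 9, 12]
insert 2 at 3 → [6, 3, 6, 2, 2, 3, 9, 12]
insert 0 at 0 → [0, 6, 3, 6, 2, 2, 3, 9, 12]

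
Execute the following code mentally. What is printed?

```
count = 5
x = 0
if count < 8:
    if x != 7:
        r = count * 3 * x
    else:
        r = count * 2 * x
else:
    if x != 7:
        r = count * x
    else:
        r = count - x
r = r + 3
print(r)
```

3

count=5, x=0
count < 8 is True; x != 7 is True
→ r = count * 3 * x = 0
r = 0+3 = 3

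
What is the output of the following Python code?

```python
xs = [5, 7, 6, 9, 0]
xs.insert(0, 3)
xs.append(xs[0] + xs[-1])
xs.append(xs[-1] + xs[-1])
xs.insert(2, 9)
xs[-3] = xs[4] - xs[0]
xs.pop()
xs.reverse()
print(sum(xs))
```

insert 3 at 0 → [3, 5, 7, 6, 9, 0]
append xs[0]+xs[-1] = 3+0 = 3 → [3, 5, 7, 6, 9, 0, 3]
append xs[-1]+xs[-1] = 3+3 = 6 → [3, 5, 7, 6, 9, 0, 3, 6]
insert 9 at 2 → [3, 5, 9, 7, 6, 9, 0, 3, 6]
xs[-3] = xs[4]-xs[0] = 6-3 = 3 → [3, 5, 9, 7, 6, 9, 3, 3, 6]
pop() removes 6 → [3, 5, 9, 7, 6, 9, 3, 3]
reverse → [3, 3, 9, 6, 7, 9, 5, 3]
sum = 45

45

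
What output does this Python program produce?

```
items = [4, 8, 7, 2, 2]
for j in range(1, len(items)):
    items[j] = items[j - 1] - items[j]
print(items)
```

j=1: items[1] = 4-8 = -4 → [4, -4, 7, 2, 2]
j=2: items[2] = (-4)-7 = -11 → [4, -4, -11, 2, 2]
j=3: items[3] = (-11)-2 = -13 → [4, -4, -11, -13, 2]
j=4: items[4] = (-13)-2 = -15 → [4, -4, -11, -13, -15]

[4, -4, -11, -13, -15]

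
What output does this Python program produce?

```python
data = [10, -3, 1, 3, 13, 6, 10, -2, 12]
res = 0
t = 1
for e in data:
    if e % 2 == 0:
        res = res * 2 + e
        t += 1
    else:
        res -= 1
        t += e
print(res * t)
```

3840

e=10: even, res = 0*2+10 = 10; t=2
e=-3: not even, res = 10-1 = 9; t=-1
e=1: not even, res = 9-1 = 8; t=0
e=3: not even, res = 8-1 = 7; t=3
e=13: not even, res = 7-1 = 6; t=16
e=6: even, res = 6*2+6 = 18; t=17
e=10: even, res = 18*2+10 = 46; t=18
e=-2: even, res = 46*2+(-2) = 90; t=19
e=12: even, res = 90*2+12 = 192; t=20
res*t = 192*20 = 3840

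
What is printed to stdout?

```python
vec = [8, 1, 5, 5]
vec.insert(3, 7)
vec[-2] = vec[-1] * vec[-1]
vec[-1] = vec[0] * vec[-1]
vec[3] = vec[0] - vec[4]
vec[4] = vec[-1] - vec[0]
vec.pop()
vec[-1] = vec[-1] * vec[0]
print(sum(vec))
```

-242

insert 7 at 3 → [8, 1, 5, 7, 5]
vec[-2] = vec[-1]*vec[-1] = 5*5 = 25 → [8, 1, 5, 25, 5]
vec[-1] = vec[0]*vec[-1] = 8*5 = 40 → [8, 1, 5, 25, 40]
vec[3] = vec[0]-vec[4] = 8-40 = -32 → [8, 1, 5, -32, 40]
vec[4] = vec[-1]-vec[0] = 40-8 = 32 → [8, 1, 5, -32, 32]
pop() removes 32 → [8, 1, 5, -32]
vec[-1] = vec[-1]*vec[0] = (-32)*8 = -256 → [8, 1, 5, -256]
sum = -242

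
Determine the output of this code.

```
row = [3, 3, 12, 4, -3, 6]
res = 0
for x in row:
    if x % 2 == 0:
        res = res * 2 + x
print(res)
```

62

x=3: not even
x=3: not even
x=12: even, res = 0*2+12 = 12
x=4: even, res = 12*2+4 = 28
x=-3: not even
x=6: even, res = 28*2+6 = 62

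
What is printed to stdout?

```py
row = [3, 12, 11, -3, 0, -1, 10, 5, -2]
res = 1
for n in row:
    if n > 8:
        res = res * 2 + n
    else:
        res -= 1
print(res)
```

72

n=3: not >8, res = 1-1 = 0
n=12: >8, res = 0*2+12 = 12
n=11: >8, res = 12*2+11 = 35
n=-3: not >8, res = 35-1 = 34
n=0: not >8, res = 34-1 = 33
n=-1: not >8, res = 33-1 = 32
n=10: >8, res = 32*2+10 = 74
n=5: not >8, res = 74-1 = 73
n=-2: not >8, res = 73-1 = 72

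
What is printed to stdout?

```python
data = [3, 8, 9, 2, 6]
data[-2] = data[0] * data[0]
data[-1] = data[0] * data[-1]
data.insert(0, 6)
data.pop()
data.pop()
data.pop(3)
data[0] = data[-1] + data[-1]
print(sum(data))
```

27

data[-2] = data[0]*data[0] = 3*3 = 9 → [3, 8, 9, 9, 6]
data[-1] = data[0]*data[-1] = 3*6 = 18 → [3, 8, 9, 9, 18]
insert 6 at 0 → [6, 3, 8, 9, 9, 18]
pop() removes 18 → [6, 3, 8, 9, 9]
pop() removes 9 → [6, 3, 8, 9]
pop(3) removes 9 → [6, 3, 8]
data[0] = data[-1]+data[-1] = 8+8 = 16 → [16, 3, 8]
sum = 27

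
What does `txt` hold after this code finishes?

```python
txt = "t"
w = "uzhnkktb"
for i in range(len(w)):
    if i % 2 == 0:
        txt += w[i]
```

i=0: add 'u' → 'tu'
i=1: skip
i=2: add 'h' → 'tuh'
i=3: skip
i=4: add 'k' → 'tuhk'
i=5: skip
i=6: add 't' → 'tuhkt'
i=7: skip

'tuhkt'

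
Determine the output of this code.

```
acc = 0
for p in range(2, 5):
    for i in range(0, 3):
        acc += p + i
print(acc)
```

p=2,i=0: acc = 0+2 = 2
p=2,i=1: acc = 2+3 = 5
p=2,i=2: acc = 5+4 = 9
p=3,i=0: acc = 9+3 = 12
p=3,i=1: acc = 12+4 = 16
p=3,i=2: acc = 16+5 = 21
p=4,i=0: acc = 21+4 = 25
p=4,i=1: acc = 25+5 = 30
p=4,i=2: acc = 30+6 = 36

36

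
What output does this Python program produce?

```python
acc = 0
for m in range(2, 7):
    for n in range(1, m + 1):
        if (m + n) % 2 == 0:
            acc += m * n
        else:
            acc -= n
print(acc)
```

m=2,n=1: odd sum, acc = 0-1 = -1
m=2,n=2: even sum, acc = (-1)+4 = 3
m=3,n=1: even sum, acc = 3+3 = 6
m=3,n=2: odd sum, acc = 6-2 = 4
m=3,n=3: even sum, acc = 4+9 = 13
m=4,n=1: odd sum, acc = 13-1 = 12
m=4,n=2: even sum, acc = 12+8 = 20
m=4,n=3: odd sum, acc = 20-3 = 17
m=4,n=4: even sum, acc = 17+16 = 33
m=5,n=1: even sum, acc = 33+5 = 38
m=5,n=2: odd sum, acc = 38-2 = 36
m=5,n=3: even sum, acc = 36+15 = 51
m=5,n=4: odd sum, acc = 51-4 = 47
m=5,n=5: even sum, acc = 47+25 = 72
m=6,n=1: odd sum, acc = 72-1 = 71
m=6,n=2: even sum, acc = 71+12 = 83
m=6,n=3: odd sum, acc = 83-3 = 80
m=6,n=4: even sum, acc = 80+24 = 104
m=6,n=5: odd sum, acc = 104-5 = 99
m=6,n=6: even sum, acc = 99+36 = 135

135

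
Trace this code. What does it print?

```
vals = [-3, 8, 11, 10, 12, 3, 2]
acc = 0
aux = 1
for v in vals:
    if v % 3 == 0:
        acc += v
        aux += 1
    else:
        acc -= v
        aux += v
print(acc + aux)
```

16

v=-3: %3==0, acc = 0+(-3) = -3; aux=2
v=8: not %3==0, acc = (-3)-8 = -11; aux=10
v=11: not %3==0, acc = (-11)-11 = -22; aux=21
v=10: not %3==0, acc = (-22)-10 = -32; aux=31
v=12: %3==0, acc = (-32)+12 = -20; aux=32
v=3: %3==0, acc = (-20)+3 = -17; aux=33
v=2: not %3==0, acc = (-17)-2 = -19; aux=35
acc+aux = (-19)+35 = 16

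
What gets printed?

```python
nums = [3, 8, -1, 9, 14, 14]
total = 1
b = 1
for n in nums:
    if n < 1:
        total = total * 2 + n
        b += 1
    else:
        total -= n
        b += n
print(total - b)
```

-108

n=3: not <1, total = 1-3 = -2; b=4
n=8: not <1, total = (-2)-8 = -10; b=12
n=-1: <1, total = (-10)*2+(-1) = -21; b=13
n=9: not <1, total = (-21)-9 = -30; b=22
n=14: not <1, total = (-30)-14 = -44; b=36
n=14: not <1, total = (-44)-14 = -58; b=50
total-b = (-58)-50 = -108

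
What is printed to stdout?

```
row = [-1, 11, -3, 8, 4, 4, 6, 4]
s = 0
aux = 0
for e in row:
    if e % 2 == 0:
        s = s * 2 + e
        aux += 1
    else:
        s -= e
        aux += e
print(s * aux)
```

e=-1: not even, s = 0-(-1) = 1; aux=-1
e=11: not even, s = 1-11 = -10; aux=10
e=-3: not even, s = (-10)-(-3) = -7; aux=7
e=8: even, s = (-7)*2+8 = -6; aux=8
e=4: even, s = (-6)*2+4 = -8; aux=9
e=4: even, s = (-8)*2+4 = -12; aux=10
e=6: even, s = (-12)*2+6 = -18; aux=11
e=4: even, s = (-18)*2+4 = -32; aux=12
s*aux = (-32)*12 = -384

-384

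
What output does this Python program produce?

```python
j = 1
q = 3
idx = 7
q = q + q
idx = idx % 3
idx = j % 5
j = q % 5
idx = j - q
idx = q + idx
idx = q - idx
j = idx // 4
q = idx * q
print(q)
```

q = 3+3 = 6
idx = 7%3 = 1
idx = 1%5 = 1
j = 6%5 = 1
idx = 1-6 = -5
idx = 6+(-5) = 1
idx = 6-1 = 5
j = 5//4 = 1
q = 5*6 = 30

30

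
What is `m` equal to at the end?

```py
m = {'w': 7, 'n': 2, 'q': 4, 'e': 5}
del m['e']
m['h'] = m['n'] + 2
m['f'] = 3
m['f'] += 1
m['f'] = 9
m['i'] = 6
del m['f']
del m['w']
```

{'n': 2, 'q': 4, 'h': 4, 'i': 6}

del 'e' → {'w': 7, 'n': 2, 'q': 4}
m['h'] = m['n']+2 = 4 → {'w': 7, 'n': 2, 'q': 4, 'h': 4}
m['f'] = 3 → {'w': 7, 'n': 2, 'q': 4, 'h': 4, 'f': 3}
m['f'] = 3+1 = 4 → {'w': 7, 'n': 2, 'q': 4, 'h': 4, 'f': 4}
m['f'] = 9 → {'w': 7, 'n': 2, 'q': 4, 'h': 4, 'f': 9}
m['i'] = 6 → {'w': 7, 'n': 2, 'q': 4, 'h': 4, 'f': 9, 'i': 6}
del 'f' → {'w': 7, 'n': 2, 'q': 4, 'h': 4, 'i': 6}
del 'w' → {'n': 2, 'q': 4, 'h': 4, 'i': 6}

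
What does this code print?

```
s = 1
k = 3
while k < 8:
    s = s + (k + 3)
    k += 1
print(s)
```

41

k=3: s = 1+6 = 7
k=4: s = 7+7 = 14
k=5: s = 14+8 = 22
k=6: s = 22+9 = 31
k=7: s = 31+10 = 41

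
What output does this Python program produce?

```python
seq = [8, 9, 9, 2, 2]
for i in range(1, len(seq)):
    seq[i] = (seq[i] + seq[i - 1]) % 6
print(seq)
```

i=1: seq[1] = (9+8)%6 = 5 → [8, 5, 9, 2, 2]
i=2: seq[2] = (9+5)%6 = 2 → [8, 5, 2, 2, 2]
i=3: seq[3] = (2+2)%6 = 4 → [8, 5, 2, 4, 2]
i=4: seq[4] = (2+4)%6 = 0 → [8, 5, 2, 4, 0]

[8, 5, 2, 4, 0]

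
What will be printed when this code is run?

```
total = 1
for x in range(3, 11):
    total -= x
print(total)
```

-51

x=3: total = 1-3 = -2
x=4: total = (-2)-4 = -6
x=5: total = (-6)-5 = -11
x=6: total = (-11)-6 = -17
x=7: total = (-17)-7 = -24
x=8: total = (-24)-8 = -32
x=9: total = (-32)-9 = -41
x=10: total = (-41)-10 = -51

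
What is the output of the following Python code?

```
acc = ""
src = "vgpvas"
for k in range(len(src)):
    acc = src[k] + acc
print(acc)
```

k=0: prepend 'v' → 'v'
k=1: prepend 'g' → 'gv'
k=2: prepend 'p' → 'pgv'
k=3: prepend 'v' → 'vpgv'
k=4: prepend 'a' → 'avpgv'
k=5: prepend 's' → 'savpgv'

savpgv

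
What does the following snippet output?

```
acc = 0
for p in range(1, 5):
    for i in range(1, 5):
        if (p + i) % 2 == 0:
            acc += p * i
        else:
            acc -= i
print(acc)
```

p=1,i=1: even sum, acc = 0+1 = 1
p=1,i=2: odd sum, acc = 1-2 = -1
p=1,i=3: even sum, acc = (-1)+3 = 2
p=1,i=4: odd sum, acc = 2-4 = -2
p=2,i=1: odd sum, acc = (-2)-1 = -3
p=2,i=2: even sum, acc = (-3)+4 = 1
p=2,i=3: odd sum, acc = 1-3 = -2
p=2,i=4: even sum, acc = (-2)+8 = 6
p=3,i=1: even sum, acc = 6+3 = 9
p=3,i=2: odd sum, acc = 9-2 = 7
p=3,i=3: even sum, acc = 7+9 = 16
p=3,i=4: odd sum, acc = 16-4 = 12
p=4,i=1: odd sum, acc = 12-1 = 11
p=4,i=2: even sum, acc = 11+8 = 19
p=4,i=3: odd sum, acc = 19-3 = 16
p=4,i=4: even sum, acc = 16+16 = 32

32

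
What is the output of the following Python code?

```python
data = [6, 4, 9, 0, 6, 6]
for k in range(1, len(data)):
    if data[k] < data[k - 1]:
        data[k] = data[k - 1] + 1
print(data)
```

k=1: 4<6, data[1] = 6+1 = 7 → [6, 7, 9, 0, 6, 6]
k=2: 9>=7, unchanged → [6, 7, 9, 0, 6, 6]
k=3: 0<9, data[3] = 9+1 = 10 → [6, 7, 9, 10, 6, 6]
k=4: 6<10, data[4] = 10+1 = 11 → [6, 7, 9, 10, 11, 6]
k=5: 6<11, data[5] = 11+1 = 12 → [6, 7, 9, 10, 11, 12]

[6, 7, 9, 10, 11, 12]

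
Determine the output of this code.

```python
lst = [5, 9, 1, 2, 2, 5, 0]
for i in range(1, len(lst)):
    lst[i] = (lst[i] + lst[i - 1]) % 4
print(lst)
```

i=1: lst[1] = (9+5)%4 = 2 → [5, 2, 1, 2, 2, 5, 0]
i=2: lst[2] = (1+2)%4 = 3 → [5, 2, 3, 2, 2, 5, 0]
i=3: lst[3] = (2+3)%4 = 1 → [5, 2, 3, 1, 2, 5, 0]
i=4: lst[4] = (2+1)%4 = 3 → [5, 2, 3, 1, 3, 5, 0]
i=5: lst[5] = (5+3)%4 = 0 → [5, 2, 3, 1, 3, 0, 0]
i=6: lst[6] = (0+0)%4 = 0 → [5, 2, 3, 1, 3, 0, 0]

[5, 2, 3, 1, 3, 0, 0]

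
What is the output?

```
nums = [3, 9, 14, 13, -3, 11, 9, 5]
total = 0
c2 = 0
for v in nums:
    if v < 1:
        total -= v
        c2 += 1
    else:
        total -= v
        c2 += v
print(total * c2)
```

-3965

v=3: not <1, total = 0-3 = -3; c2=3
v=9: not <1, total = (-3)-9 = -12; c2=12
v=14: not <1, total = (-12)-14 = -26; c2=26
v=13: not <1, total = (-26)-13 = -39; c2=39
v=-3: <1, total = (-39)-(-3) = -36; c2=40
v=11: not <1, total = (-36)-11 = -47; c2=51
v=9: not <1, total = (-47)-9 = -56; c2=60
v=5: not <1, total = (-56)-5 = -61; c2=65
total*c2 = (-61)*65 = -3965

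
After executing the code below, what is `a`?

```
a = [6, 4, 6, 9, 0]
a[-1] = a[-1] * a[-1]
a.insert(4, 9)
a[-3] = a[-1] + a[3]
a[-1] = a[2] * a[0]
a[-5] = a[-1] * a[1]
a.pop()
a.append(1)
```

a[-1] = a[-1]*a[-1] = 0*0 = 0 → [6, 4, 6, 9, 0]
insert 9 at 4 → [6, 4, 6, 9, 9, 0]
a[-3] = a[-1]+a[3] = 0+9 = 9 → [6, 4, 6, 9, 9, 0]
a[-1] = a[2]*a[0] = 6*6 = 36 → [6, 4, 6, 9, 9, 36]
a[-5] = a[-1]*a[1] = 36*4 = 144 → [6, 144, 6, 9, 9, 36]
pop() removes 36 → [6, 144, 6, 9, 9]
append 1 → [6, 144, 6, 9, 9, 1]

[6, 144, 6, 9, 9, 1]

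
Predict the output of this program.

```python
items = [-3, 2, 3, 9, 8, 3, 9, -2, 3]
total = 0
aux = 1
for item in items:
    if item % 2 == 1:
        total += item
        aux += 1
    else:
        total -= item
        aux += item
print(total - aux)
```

1

item=-3: odd, total = 0+(-3) = -3; aux=2
item=2: not odd, total = (-3)-2 = -5; aux=4
item=3: odd, total = (-5)+3 = -2; aux=5
item=9: odd, total = (-2)+9 = 7; aux=6
item=8: not odd, total = 7-8 = -1; aux=14
item=3: odd, total = (-1)+3 = 2; aux=15
item=9: odd, total = 2+9 = 11; aux=16
item=-2: not odd, total = 11-(-2) = 13; aux=14
item=3: odd, total = 13+3 = 16; aux=15
total-aux = 16-15 = 1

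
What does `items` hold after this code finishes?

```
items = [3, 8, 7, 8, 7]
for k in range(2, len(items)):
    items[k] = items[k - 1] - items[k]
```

[3, 8, 1, -7, -14]

k=2: items[2] = 8-7 = 1 → [3, 8, 1, 8, 7]
k=3: items[3] = 1-8 = -7 → [3, 8, 1, -7, 7]
k=4: items[4] = (-7)-7 = -14 → [3, 8, 1, -7, -14]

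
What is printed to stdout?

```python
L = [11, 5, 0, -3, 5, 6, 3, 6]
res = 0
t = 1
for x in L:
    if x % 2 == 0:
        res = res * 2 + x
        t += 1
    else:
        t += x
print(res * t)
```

450

x=11: not even; t=12
x=5: not even; t=17
x=0: even, res = 0*2+0 = 0; t=18
x=-3: not even; t=15
x=5: not even; t=20
x=6: even, res = 0*2+6 = 6; t=21
x=3: not even; t=24
x=6: even, res = 6*2+6 = 18; t=25
res*t = 18*25 = 450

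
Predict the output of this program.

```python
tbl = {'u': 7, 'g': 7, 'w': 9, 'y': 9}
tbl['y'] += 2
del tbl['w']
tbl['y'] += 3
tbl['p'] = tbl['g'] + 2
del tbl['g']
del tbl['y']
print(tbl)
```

{'u': 7, 'p': 9}

tbl['y'] = 9+2 = 11 → {'u': 7, 'g': 7, 'w': 9, 'y': 11}
del 'w' → {'u': 7, 'g': 7, 'y': 11}
tbl['y'] = 11+3 = 14 → {'u': 7, 'g': 7, 'y': 14}
tbl['p'] = tbl['g']+2 = 9 → {'u': 7, 'g': 7, 'y': 14, 'p': 9}
del 'g' → {'u': 7, 'y': 14, 'p': 9}
del 'y' → {'u': 7, 'p': 9}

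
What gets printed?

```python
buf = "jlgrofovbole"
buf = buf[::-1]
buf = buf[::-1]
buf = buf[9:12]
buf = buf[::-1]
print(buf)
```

reverse → 'elobvoforglj'
reverse → 'jlgrofovbole'
slice [9:12] → 'ole'
reverse → 'elo'

elo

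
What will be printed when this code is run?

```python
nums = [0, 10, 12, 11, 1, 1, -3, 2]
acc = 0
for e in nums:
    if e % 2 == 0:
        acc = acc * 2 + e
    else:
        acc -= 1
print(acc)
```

58

e=0: even, acc = 0*2+0 = 0
e=10: even, acc = 0*2+10 = 10
e=12: even, acc = 10*2+12 = 32
e=11: not even, acc = 32-1 = 31
e=1: not even, acc = 31-1 = 30
e=1: not even, acc = 30-1 = 29
e=-3: not even, acc = 29-1 = 28
e=2: even, acc = 28*2+2 = 58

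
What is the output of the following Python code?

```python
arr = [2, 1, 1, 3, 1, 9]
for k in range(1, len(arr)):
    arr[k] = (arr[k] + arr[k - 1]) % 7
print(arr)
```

[2, 3, 4, 0, 1, 3]

k=1: arr[1] = (1+2)%7 = 3 → [2, 3, 1, 3, 1, 9]
k=2: arr[2] = (1+3)%7 = 4 → [2, 3, 4, 3, 1, 9]
k=3: arr[3] = (3+4)%7 = 0 → [2, 3, 4, 0, 1, 9]
k=4: arr[4] = (1+0)%7 = 1 → [2, 3, 4, 0, 1, 9]
k=5: arr[5] = (9+1)%7 = 3 → [2, 3, 4, 0, 1, 3]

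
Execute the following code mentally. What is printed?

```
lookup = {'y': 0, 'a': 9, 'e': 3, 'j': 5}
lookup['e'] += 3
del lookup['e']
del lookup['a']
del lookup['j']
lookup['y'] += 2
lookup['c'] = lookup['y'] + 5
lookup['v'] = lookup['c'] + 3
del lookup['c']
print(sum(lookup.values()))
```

12

lookup['e'] = 3+3 = 6 → {'y': 0, 'a': 9, 'e': 6, 'j': 5}
del 'e' → {'y': 0, 'a': 9, 'j': 5}
del 'a' → {'y': 0, 'j': 5}
del 'j' → {'y': 0}
lookup['y'] = 0+2 = 2 → {'y': 2}
lookup['c'] = lookup['y']+5 = 7 → {'y': 2, 'c': 7}
lookup['v'] = lookup['c']+3 = 10 → {'y': 2, 'c': 7, 'v': 10}
del 'c' → {'y': 2, 'v': 10}
sum of values = 12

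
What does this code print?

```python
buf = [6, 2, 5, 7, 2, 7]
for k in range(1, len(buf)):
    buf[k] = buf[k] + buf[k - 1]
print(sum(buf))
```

98

k=1: buf[1] = 2+6 = 8 → [6, 8, 5, 7, 2, 7]
k=2: buf[2] = 5+8 = 13 → [6, 8, 13, 7, 2, 7]
k=3: buf[3] = 7+13 = 20 → [6, 8, 13, 20, 2, 7]
k=4: buf[4] = 2+20 = 22 → [6, 8, 13, 20, 22, 7]
k=5: buf[5] = 7+22 = 29 → [6, 8, 13, 20, 22, 29]
sum = 98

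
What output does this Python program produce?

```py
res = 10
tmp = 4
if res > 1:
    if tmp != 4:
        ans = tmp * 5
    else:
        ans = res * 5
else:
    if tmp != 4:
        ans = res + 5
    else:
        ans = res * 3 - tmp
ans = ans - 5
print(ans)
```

45

res=10, tmp=4
res > 1 is True; tmp != 4 is False
→ ans = res * 5 = 50
ans = 50-5 = 45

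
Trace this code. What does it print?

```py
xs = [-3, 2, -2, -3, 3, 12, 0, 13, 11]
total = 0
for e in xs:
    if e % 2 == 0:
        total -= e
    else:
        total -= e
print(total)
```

e=-3: not even, total = 0-(-3) = 3
e=2: even, total = 3-2 = 1
e=-2: even, total = 1-(-2) = 3
e=-3: not even, total = 3-(-3) = 6
e=3: not even, total = 6-3 = 3
e=12: even, total = 3-12 = -9
e=0: even, total = (-9)-0 = -9
e=13: not even, total = (-9)-13 = -22
e=11: not even, total = (-22)-11 = -33

-33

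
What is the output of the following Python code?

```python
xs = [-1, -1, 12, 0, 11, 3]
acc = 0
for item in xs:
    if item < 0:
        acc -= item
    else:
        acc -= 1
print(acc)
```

item=-1: <0, acc = 0-(-1) = 1
item=-1: <0, acc = 1-(-1) = 2
item=12: not <0, acc = 2-1 = 1
item=0: not <0, acc = 1-1 = 0
item=11: not <0, acc = 0-1 = -1
item=3: not <0, acc = (-1)-1 = -2

-2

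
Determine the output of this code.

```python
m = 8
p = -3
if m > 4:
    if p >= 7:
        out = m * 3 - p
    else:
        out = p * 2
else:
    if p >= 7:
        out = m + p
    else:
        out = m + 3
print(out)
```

-6

m=8, p=-3
m > 4 is True; p >= 7 is False
→ out = p * 2 = -6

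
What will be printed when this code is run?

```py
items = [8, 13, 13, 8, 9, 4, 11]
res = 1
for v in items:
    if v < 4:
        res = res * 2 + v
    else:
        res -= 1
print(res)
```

v=8: not <4, res = 1-1 = 0
v=13: not <4, res = 0-1 = -1
v=13: not <4, res = (-1)-1 = -2
v=8: not <4, res = (-2)-1 = -3
v=9: not <4, res = (-3)-1 = -4
v=4: not <4, res = (-4)-1 = -5
v=11: not <4, res = (-5)-1 = -6

-6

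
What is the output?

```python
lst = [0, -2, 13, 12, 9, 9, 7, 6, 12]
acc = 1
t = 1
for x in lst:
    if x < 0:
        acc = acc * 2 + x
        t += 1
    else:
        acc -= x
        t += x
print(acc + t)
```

x=0: not <0, acc = 1-0 = 1; t=1
x=-2: <0, acc = 1*2+(-2) = 0; t=2
x=13: not <0, acc = 0-13 = -13; t=15
x=12: not <0, acc = (-13)-12 = -25; t=27
x=9: not <0, acc = (-25)-9 = -34; t=36
x=9: not <0, acc = (-34)-9 = -43; t=45
x=7: not <0, acc = (-43)-7 = -50; t=52
x=6: not <0, acc = (-50)-6 = -56; t=58
x=12: not <0, acc = (-56)-12 = -68; t=70
acc+t = (-68)+70 = 2

2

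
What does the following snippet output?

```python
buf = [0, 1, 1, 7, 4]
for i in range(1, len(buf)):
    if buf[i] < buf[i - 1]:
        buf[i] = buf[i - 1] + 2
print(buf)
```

i=1: 1>=0, unchanged → [0, 1, 1, 7, 4]
i=2: 1>=1, unchanged → [0, 1, 1, 7, 4]
i=3: 7>=1, unchanged → [0, 1, 1, 7, 4]
i=4: 4<7, buf[4] = 7+2 = 9 → [0, 1, 1, 7, 9]

[0, 1, 1, 7, 9]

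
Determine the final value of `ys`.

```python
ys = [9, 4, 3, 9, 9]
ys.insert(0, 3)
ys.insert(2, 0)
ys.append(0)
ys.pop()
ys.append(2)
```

insert 3 at 0 → [3, 9, 4, 3, 9, 9]
insert 0 at 2 → [3, 9, 0, 4, 3, 9, 9]
append 0 → [3, 9, 0, 4, 3, 9, 9, 0]
pop() removes 0 → [3, 9, 0, 4, 3, 9, 9]
append 2 → [3, 9, 0, 4, 3, 9, 9, 2]

[3, 9, 0, 4, 3, 9, 9, 2]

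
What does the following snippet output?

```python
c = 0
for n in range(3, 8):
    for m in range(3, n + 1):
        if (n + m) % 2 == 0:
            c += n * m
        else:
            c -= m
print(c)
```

n=3,m=3: even sum, c = 0+9 = 9
n=4,m=3: odd sum, c = 9-3 = 6
n=4,m=4: even sum, c = 6+16 = 22
n=5,m=3: even sum, c = 22+15 = 37
n=5,m=4: odd sum, c = 37-4 = 33
n=5,m=5: even sum, c = 33+25 = 58
n=6,m=3: odd sum, c = 58-3 = 55
n=6,m=4: even sum, c = 55+24 = 79
n=6,m=5: odd sum, c = 79-5 = 74
n=6,m=6: even sum, c = 74+36 = 110
n=7,m=3: even sum, c = 110+21 = 131
n=7,m=4: odd sum, c = 131-4 = 127
n=7,m=5: even sum, c = 127+35 = 162
n=7,m=6: odd sum, c = 162-6 = 156
n=7,m=7: even sum, c = 156+49 = 205

205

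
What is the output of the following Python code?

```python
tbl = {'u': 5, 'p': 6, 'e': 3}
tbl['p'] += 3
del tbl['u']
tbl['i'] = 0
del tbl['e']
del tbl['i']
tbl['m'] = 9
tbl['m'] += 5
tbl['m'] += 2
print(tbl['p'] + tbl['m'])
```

tbl['p'] = 6+3 = 9 → {'u': 5, 'p': 9, 'e': 3}
del 'u' → {'p': 9, 'e': 3}
tbl['i'] = 0 → {'p': 9, 'e': 3, 'i': 0}
del 'e' → {'p': 9, 'i': 0}
del 'i' → {'p': 9}
tbl['m'] = 9 → {'p': 9, 'm': 9}
tbl['m'] = 9+5 = 14 → {'p': 9, 'm': 14}
tbl['m'] = 14+2 = 16 → {'p': 9, 'm': 16}
tbl['p']+tbl['m'] = 9+16 = 25

25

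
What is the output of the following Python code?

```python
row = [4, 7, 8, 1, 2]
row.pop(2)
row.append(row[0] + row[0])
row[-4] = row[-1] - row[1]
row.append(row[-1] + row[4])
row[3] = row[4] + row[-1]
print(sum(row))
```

pop(2) removes 8 → [4, 7, 1, 2]
append row[0]+row[0] = 4+4 = 8 → [4, 7, 1, 2, 8]
row[-4] = row[-1]-row[1] = 8-7 = 1 → [4, 1, 1, 2, 8]
append row[-1]+row[4] = 8+8 = 16 → [4, 1, 1, 2, 8, 16]
row[3] = row[4]+row[-1] = 8+16 = 24 → [4, 1, 1, 24, 8, 16]
sum = 54

54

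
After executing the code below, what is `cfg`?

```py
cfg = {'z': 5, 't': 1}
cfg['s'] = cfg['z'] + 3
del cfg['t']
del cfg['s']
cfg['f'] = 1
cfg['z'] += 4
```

cfg['s'] = cfg['z']+3 = 8 → {'z': 5, 't': 1, 's': 8}
del 't' → {'z': 5, 's': 8}
del 's' → {'z': 5}
cfg['f'] = 1 → {'z': 5, 'f': 1}
cfg['z'] = 5+4 = 9 → {'z': 9, 'f': 1}

{'z': 9, 'f': 1}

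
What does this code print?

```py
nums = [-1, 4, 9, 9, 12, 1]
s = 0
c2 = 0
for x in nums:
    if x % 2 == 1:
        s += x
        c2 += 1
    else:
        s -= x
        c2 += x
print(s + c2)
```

22

x=-1: odd, s = 0+(-1) = -1; c2=1
x=4: not odd, s = (-1)-4 = -5; c2=5
x=9: odd, s = (-5)+9 = 4; c2=6
x=9: odd, s = 4+9 = 13; c2=7
x=12: not odd, s = 13-12 = 1; c2=19
x=1: odd, s = 1+1 = 2; c2=20
s+c2 = 2+20 = 22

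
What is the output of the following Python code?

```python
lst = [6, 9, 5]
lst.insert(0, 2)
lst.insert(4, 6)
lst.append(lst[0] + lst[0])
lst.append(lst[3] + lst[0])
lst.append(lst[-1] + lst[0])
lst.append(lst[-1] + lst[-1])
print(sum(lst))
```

insert 2 at 0 → [2, 6, 9, 5]
insert 6 at 4 → [2, 6, 9, 5, 6]
append lst[0]+lst[0] = 2+2 = 4 → [2, 6, 9, 5, 6, 4]
append lst[3]+lst[0] = 5+2 = 7 → [2, 6, 9, 5, 6, 4, 7]
append lst[-1]+lst[0] = 7+2 = 9 → [2, 6, 9, 5, 6, 4, 7, 9]
append lst[-1]+lst[-1] = 9+9 = 18 → [2, 6, 9, 5, 6, 4, 7, 9, 18]
sum = 66

66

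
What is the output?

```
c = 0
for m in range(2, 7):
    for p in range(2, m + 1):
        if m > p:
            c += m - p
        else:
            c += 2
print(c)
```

30

m=2,p=2: not 2>2, c = 0+2 = 2
m=3,p=2: 3>2, c = 2+1 = 3
m=3,p=3: not 3>3, c = 3+2 = 5
m=4,p=2: 4>2, c = 5+2 = 7
m=4,p=3: 4>3, c = 7+1 = 8
m=4,p=4: not 4>4, c = 8+2 = 10
m=5,p=2: 5>2, c = 10+3 = 13
m=5,p=3: 5>3, c = 13+2 = 15
m=5,p=4: 5>4, c = 15+1 = 16
m=5,p=5: not 5>5, c = 16+2 = 18
m=6,p=2: 6>2, c = 18+4 = 22
m=6,p=3: 6>3, c = 22+3 = 25
m=6,p=4: 6>4, c = 25+2 = 27
m=6,p=5: 6>5, c = 27+1 = 28
m=6,p=6: not 6>6, c = 28+2 = 30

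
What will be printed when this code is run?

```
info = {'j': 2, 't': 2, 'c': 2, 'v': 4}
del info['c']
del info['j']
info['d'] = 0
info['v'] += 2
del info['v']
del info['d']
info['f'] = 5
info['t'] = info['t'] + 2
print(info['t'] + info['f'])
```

9

del 'c' → {'j': 2, 't': 2, 'v': 4}
del 'j' → {'t': 2, 'v': 4}
info['d'] = 0 → {'t': 2, 'v': 4, 'd': 0}
info['v'] = 4+2 = 6 → {'t': 2, 'v': 6, 'd': 0}
del 'v' → {'t': 2, 'd': 0}
del 'd' → {'t': 2}
info['f'] = 5 → {'t': 2, 'f': 5}
info['t'] = info['t']+2 = 4 → {'t': 4, 'f': 5}
info['t']+info['f'] = 4+5 = 9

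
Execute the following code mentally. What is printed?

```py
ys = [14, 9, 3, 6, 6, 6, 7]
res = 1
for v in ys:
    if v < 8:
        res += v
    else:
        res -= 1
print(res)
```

27

v=14: not <8, res = 1-1 = 0
v=9: not <8, res = 0-1 = -1
v=3: <8, res = (-1)+3 = 2
v=6: <8, res = 2+6 = 8
v=6: <8, res = 8+6 = 14
v=6: <8, res = 14+6 = 20
v=7: <8, res = 20+7 = 27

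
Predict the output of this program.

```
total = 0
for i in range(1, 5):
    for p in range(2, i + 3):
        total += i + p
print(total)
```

88

i=1,p=2: total = 0+3 = 3
i=1,p=3: total = 3+4 = 7
i=2,p=2: total = 7+4 = 11
i=2,p=3: total = 11+5 = 16
i=2,p=4: total = 16+6 = 22
i=3,p=2: total = 22+5 = 27
i=3,p=3: total = 27+6 = 33
i=3,p=4: total = 33+7 = 40
i=3,p=5: total = 40+8 = 48
i=4,p=2: total = 48+6 = 54
i=4,p=3: total = 54+7 = 61
i=4,p=4: total = 61+8 = 69
i=4,p=5: total = 69+9 = 78
i=4,p=6: total = 78+10 = 88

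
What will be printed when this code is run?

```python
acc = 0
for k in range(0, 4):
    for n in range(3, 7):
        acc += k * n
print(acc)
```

k=0,n=3: acc = 0+0 = 0
k=0,n=4: acc = 0+0 = 0
k=0,n=5: acc = 0+0 = 0
k=0,n=6: acc = 0+0 = 0
k=1,n=3: acc = 0+3 = 3
k=1,n=4: acc = 3+4 = 7
k=1,n=5: acc = 7+5 = 12
k=1,n=6: acc = 12+6 = 18
k=2,n=3: acc = 18+6 = 24
k=2,n=4: acc = 24+8 = 32
k=2,n=5: acc = 32+10 = 42
k=2,n=6: acc = 42+12 = 54
k=3,n=3: acc = 54+9 = 63
k=3,n=4: acc = 63+12 = 75
k=3,n=5: acc = 75+15 = 90
k=3,n=6: acc = 90+18 = 108

108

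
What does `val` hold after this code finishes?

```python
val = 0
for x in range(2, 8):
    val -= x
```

-27

x=2: val = 0-2 = -2
x=3: val = (-2)-3 = -5
x=4: val = (-5)-4 = -9
x=5: val = (-9)-5 = -14
x=6: val = (-14)-6 = -20
x=7: val = (-20)-7 = -27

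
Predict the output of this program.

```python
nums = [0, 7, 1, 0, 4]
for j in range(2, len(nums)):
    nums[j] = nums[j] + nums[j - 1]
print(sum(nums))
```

j=2: nums[2] = 1+7 = 8 → [0, 7, 8, 0, 4]
j=3: nums[3] = 0+8 = 8 → [0, 7, 8, 8, 4]
j=4: nums[4] = 4+8 = 12 → [0, 7, 8, 8, 12]
sum = 35

35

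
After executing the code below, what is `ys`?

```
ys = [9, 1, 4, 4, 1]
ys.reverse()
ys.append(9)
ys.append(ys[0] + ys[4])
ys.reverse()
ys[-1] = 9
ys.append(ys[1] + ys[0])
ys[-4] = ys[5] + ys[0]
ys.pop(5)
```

[10, 9, 9, 1, 14, 9, 19]

reverse → [1, 4, 4, 1, 9]
append 9 → [1, 4, 4, 1, 9, 9]
append ys[0]+ys[4] = 1+9 = 10 → [1, 4, 4, 1, 9, 9, 10]
reverse → [10, 9, 9, 1, 4, 4, 1]
ys[-1] = 9 → [10, 9, 9, 1, 4, 4, 9]
append ys[1]+ys[0] = 9+10 = 19 → [10, 9, 9, 1, 4, 4, 9, 19]
ys[-4] = ys[5]+ys[0] = 4+10 = 14 → [10, 9, 9, 1, 14, 4, 9, 19]
pop(5) removes 4 → [10, 9, 9, 1, 14, 9, 19]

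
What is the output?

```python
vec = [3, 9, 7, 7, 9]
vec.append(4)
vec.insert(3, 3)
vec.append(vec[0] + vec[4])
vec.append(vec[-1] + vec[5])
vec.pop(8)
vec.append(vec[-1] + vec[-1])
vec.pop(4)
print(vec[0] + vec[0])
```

6

append 4 → [3, 9, 7, 7, 9, 4]
insert 3 at 3 → [3, 9, 7, 3, 7, 9, 4]
append vec[0]+vec[4] = 3+7 = 10 → [3, 9, 7, 3, 7, 9, 4, 10]
append vec[-1]+vec[5] = 10+9 = 19 → [3, 9, 7, 3, 7, 9, 4, 10, 19]
pop(8) removes 19 → [3, 9, 7, 3, 7, 9, 4, 10]
append vec[-1]+vec[-1] = 10+10 = 20 → [3, 9, 7, 3, 7, 9, 4, 10, 20]
pop(4) removes 7 → [3, 9, 7, 3, 9, 4, 10, 20]
vec[0]+vec[0] = 3+3 = 6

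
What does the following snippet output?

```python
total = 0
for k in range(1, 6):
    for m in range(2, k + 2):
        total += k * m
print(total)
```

195

k=1,m=2: total = 0+2 = 2
k=2,m=2: total = 2+4 = 6
k=2,m=3: total = 6+6 = 12
k=3,m=2: total = 12+6 = 18
k=3,m=3: total = 18+9 = 27
k=3,m=4: total = 27+12 = 39
k=4,m=2: total = 39+8 = 47
k=4,m=3: total = 47+12 = 59
k=4,m=4: total = 59+16 = 75
k=4,m=5: total = 75+20 = 95
k=5,m=2: total = 95+10 = 105
k=5,m=3: total = 105+15 = 120
k=5,m=4: total = 120+20 = 140
k=5,m=5: total = 140+25 = 165
k=5,m=6: total = 165+30 = 195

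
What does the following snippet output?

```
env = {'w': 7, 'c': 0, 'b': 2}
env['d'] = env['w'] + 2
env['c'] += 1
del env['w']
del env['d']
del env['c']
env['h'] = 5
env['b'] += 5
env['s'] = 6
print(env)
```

env['d'] = env['w']+2 = 9 → {'w': 7, 'c': 0, 'b': 2, 'd': 9}
env['c'] = 0+1 = 1 → {'w': 7, 'c': 1, 'b': 2, 'd': 9}
del 'w' → {'c': 1, 'b': 2, 'd': 9}
del 'd' → {'c': 1, 'b': 2}
del 'c' → {'b': 2}
env['h'] = 5 → {'b': 2, 'h': 5}
env['b'] = 2+5 = 7 → {'b': 7, 'h': 5}
env['s'] = 6 → {'b': 7, 'h': 5, 's': 6}

{'b': 7, 'h': 5, 's': 6}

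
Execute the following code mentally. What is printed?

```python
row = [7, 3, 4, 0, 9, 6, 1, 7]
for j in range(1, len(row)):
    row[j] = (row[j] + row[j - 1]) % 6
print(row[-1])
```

1

j=1: row[1] = (3+7)%6 = 4 → [7, 4, 4, 0, 9, 6, 1, 7]
j=2: row[2] = (4+4)%6 = 2 → [7, 4, 2, 0, 9, 6, 1, 7]
j=3: row[3] = (0+2)%6 = 2 → [7, 4, 2, 2, 9, 6, 1, 7]
j=4: row[4] = (9+2)%6 = 5 → [7, 4, 2, 2, 5, 6, 1, 7]
j=5: row[5] = (6+5)%6 = 5 → [7, 4, 2, 2, 5, 5, 1, 7]
j=6: row[6] = (1+5)%6 = 0 → [7, 4, 2, 2, 5, 5, 0, 7]
j=7: row[7] = (7+0)%6 = 1 → [7, 4, 2, 2, 5, 5, 0, 1]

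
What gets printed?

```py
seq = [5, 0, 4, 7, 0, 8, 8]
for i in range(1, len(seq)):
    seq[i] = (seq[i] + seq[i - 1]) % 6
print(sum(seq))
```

i=1: seq[1] = (0+5)%6 = 5 → [5, 5, 4, 7, 0, 8, 8]
i=2: seq[2] = (4+5)%6 = 3 → [5, 5, 3, 7, 0, 8, 8]
i=3: seq[3] = (7+3)%6 = 4 → [5, 5, 3, 4, 0, 8, 8]
i=4: seq[4] = (0+4)%6 = 4 → [5, 5, 3, 4, 4, 8, 8]
i=5: seq[5] = (8+4)%6 = 0 → [5, 5, 3, 4, 4, 0, 8]
i=6: seq[6] = (8+0)%6 = 2 → [5, 5, 3, 4, 4, 0, 2]
sum = 23

23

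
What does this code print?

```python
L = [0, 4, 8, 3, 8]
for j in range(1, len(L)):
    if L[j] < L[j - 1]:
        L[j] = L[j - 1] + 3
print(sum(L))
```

j=1: 4>=0, unchanged → [0, 4, 8, 3, 8]
j=2: 8>=4, unchanged → [0, 4, 8, 3, 8]
j=3: 3<8, L[3] = 8+3 = 11 → [0, 4, 8, 11, 8]
j=4: 8<11, L[4] = 11+3 = 14 → [0, 4, 8, 11, 14]
sum = 37

37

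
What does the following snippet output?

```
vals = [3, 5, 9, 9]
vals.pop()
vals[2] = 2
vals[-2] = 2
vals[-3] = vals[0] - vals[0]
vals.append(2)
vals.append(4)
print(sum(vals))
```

pop() removes 9 → [3, 5, 9]
vals[2] = 2 → [3, 5, 2]
vals[-2] = 2 → [3, 2, 2]
vals[-3] = vals[0]-vals[0] = 3-3 = 0 → [0, 2, 2]
append 2 → [0, 2, 2, 2]
append 4 → [0, 2, 2, 2, 4]
sum = 10

10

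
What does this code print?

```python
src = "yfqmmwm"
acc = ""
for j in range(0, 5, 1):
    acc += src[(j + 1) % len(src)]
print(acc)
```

j=0: add src[1]='f' → 'f'
j=1: add src[2]='q' → 'fq'
j=2: add src[3]='m' → 'fqm'
j=3: add src[4]='m' → 'fqmm'
j=4: add src[5]='w' → 'fqmmw'

fqmmw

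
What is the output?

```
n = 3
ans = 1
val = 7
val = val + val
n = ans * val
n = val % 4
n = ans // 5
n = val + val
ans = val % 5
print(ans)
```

val = 7+7 = 14
n = 1*14 = 14
n = 14%4 = 2
n = 1//5 = 0
n = 14+14 = 28
ans = 14%5 = 4

4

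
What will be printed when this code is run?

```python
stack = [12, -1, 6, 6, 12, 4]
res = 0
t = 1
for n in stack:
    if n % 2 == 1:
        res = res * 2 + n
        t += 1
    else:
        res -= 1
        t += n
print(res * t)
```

n=12: not odd, res = 0-1 = -1; t=13
n=-1: odd, res = (-1)*2+(-1) = -3; t=14
n=6: not odd, res = (-3)-1 = -4; t=20
n=6: not odd, res = (-4)-1 = -5; t=26
n=12: not odd, res = (-5)-1 = -6; t=38
n=4: not odd, res = (-6)-1 = -7; t=42
res*t = (-7)*42 = -294

-294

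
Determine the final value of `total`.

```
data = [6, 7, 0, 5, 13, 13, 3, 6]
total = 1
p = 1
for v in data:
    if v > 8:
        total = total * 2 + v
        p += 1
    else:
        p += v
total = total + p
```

v=6: not >8; p=7
v=7: not >8; p=14
v=0: not >8; p=14
v=5: not >8; p=19
v=13: >8, total = 1*2+13 = 15; p=20
v=13: >8, total = 15*2+13 = 43; p=21
v=3: not >8; p=24
v=6: not >8; p=30
total+p = 43+30 = 73

73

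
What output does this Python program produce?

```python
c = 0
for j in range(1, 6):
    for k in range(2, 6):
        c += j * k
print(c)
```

210

j=1,k=2: c = 0+2 = 2
j=1,k=3: c = 2+3 = 5
j=1,k=4: c = 5+4 = 9
j=1,k=5: c = 9+5 = 14
j=2,k=2: c = 14+4 = 18
j=2,k=3: c = 18+6 = 24
j=2,k=4: c = 24+8 = 32
j=2,k=5: c = 32+10 = 42
j=3,k=2: c = 42+6 = 48
j=3,k=3: c = 48+9 = 57
j=3,k=4: c = 57+12 = 69
j=3,k=5: c = 69+15 = 84
j=4,k=2: c = 84+8 = 92
j=4,k=3: c = 92+12 = 104
j=4,k=4: c = 104+16 = 120
j=4,k=5: c = 120+20 = 140
j=5,k=2: c = 140+10 = 150
j=5,k=3: c = 150+15 = 165
j=5,k=4: c = 165+20 = 185
j=5,k=5: c = 185+25 = 210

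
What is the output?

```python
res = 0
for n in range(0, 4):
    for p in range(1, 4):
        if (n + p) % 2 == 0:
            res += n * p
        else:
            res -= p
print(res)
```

n=0,p=1: odd sum, res = 0-1 = -1
n=0,p=2: even sum, res = (-1)+0 = -1
n=0,p=3: odd sum, res = (-1)-3 = -4
n=1,p=1: even sum, res = (-4)+1 = -3
n=1,p=2: odd sum, res = (-3)-2 = -5
n=1,p=3: even sum, res = (-5)+3 = -2
n=2,p=1: odd sum, res = (-2)-1 = -3
n=2,p=2: even sum, res = (-3)+4 = 1
n=2,p=3: odd sum, res = 1-3 = -2
n=3,p=1: even sum, res = (-2)+3 = 1
n=3,p=2: odd sum, res = 1-2 = -1
n=3,p=3: even sum, res = (-1)+9 = 8

8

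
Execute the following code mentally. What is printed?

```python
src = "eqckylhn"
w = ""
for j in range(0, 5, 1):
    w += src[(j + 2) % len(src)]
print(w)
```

ckylh

j=0: add src[2]='c' → 'c'
j=1: add src[3]='k' → 'ck'
j=2: add src[4]='y' → 'cky'
j=3: add src[5]='l' → 'ckyl'
j=4: add src[6]='h' → 'ckylh'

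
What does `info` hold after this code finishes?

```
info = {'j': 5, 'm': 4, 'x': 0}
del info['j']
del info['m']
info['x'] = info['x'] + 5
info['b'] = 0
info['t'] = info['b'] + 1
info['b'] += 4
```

del 'j' → {'m': 4, 'x': 0}
del 'm' → {'x': 0}
info['x'] = info['x']+5 = 5 → {'x': 5}
info['b'] = 0 → {'x': 5, 'b': 0}
info['t'] = info['b']+1 = 1 → {'x': 5, 'b': 0, 't': 1}
info['b'] = 0+4 = 4 → {'x': 5, 'b': 4, 't': 1}

{'x': 5, 'b': 4, 't': 1}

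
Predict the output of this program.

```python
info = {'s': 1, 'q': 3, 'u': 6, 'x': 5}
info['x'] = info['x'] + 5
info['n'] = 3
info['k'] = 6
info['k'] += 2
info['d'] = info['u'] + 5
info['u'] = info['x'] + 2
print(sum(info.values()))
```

48

info['x'] = info['x']+5 = 10 → {'s': 1, 'q': 3, 'u': 6, 'x': 10}
info['n'] = 3 → {'s': 1, 'q': 3, 'u': 6, 'x': 10, 'n': 3}
info['k'] = 6 → {'s': 1, 'q': 3, 'u': 6, 'x': 10, 'n': 3, 'k': 6}
info['k'] = 6+2 = 8 → {'s': 1, 'q': 3, 'u': 6, 'x': 10, 'n': 3, 'k': 8}
info['d'] = info['u']+5 = 11 → {'s': 1, 'q': 3, 'u': 6, 'x': 10, 'n': 3, 'k': 8, 'd': 11}
info['u'] = info['x']+2 = 12 → {'s': 1, 'q': 3, 'u': 12, 'x': 10, 'n': 3, 'k': 8, 'd': 11}
sum of values = 48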